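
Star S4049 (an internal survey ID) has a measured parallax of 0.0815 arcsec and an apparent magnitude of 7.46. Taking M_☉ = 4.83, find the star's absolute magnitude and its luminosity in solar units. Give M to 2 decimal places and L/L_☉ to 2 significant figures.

d = 1/p = 1/0.0815″ = 12.27 pc
M = m − 5 log₁₀ d + 5 = 7.46 − 5·1.0888 + 5 = 7.016
M − M_☉ = 7.016 − 4.83 = 2.186
L/L_☉ = 10^(−0.4 × 2.186) = 0.1336

M ≈ 7.02; L/L_☉ ≈ 0.13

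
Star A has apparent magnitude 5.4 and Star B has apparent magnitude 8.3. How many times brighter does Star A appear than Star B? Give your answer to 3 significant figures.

14.5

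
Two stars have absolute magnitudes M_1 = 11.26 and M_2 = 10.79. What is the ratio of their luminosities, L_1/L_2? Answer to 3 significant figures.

L_1/L_2 ≈ 0.649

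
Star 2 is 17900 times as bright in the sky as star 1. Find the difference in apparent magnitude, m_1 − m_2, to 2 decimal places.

m_1 − m_2 ≈ 10.63

Pogson: Δm = −2.5 log₁₀(ratio) = −2.5 log₁₀(17900) = −2.5 × 4.2529 = -10.632
Star 2 is brighter so has the smaller magnitude: m_1 − m_2 is positive.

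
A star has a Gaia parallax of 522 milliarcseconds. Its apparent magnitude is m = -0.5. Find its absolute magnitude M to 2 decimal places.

M ≈ 3.09

p = 522 mas = 0.522″ → d = 1/p = 1.916 pc
5 log₁₀(d/10 pc) = 5 log₁₀(1.916) − 5 = -3.588
M = m − 5 log₁₀(d/10) = -0.5 + 3.588 = 3.088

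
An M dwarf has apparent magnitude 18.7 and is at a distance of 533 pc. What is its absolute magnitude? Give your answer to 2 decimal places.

M ≈ 10.07

5 log₁₀(d/10 pc) = 5 log₁₀(533.0) − 5 = 8.634
M = m − 5 log₁₀(d/10) = 18.7 − 8.634 = 10.066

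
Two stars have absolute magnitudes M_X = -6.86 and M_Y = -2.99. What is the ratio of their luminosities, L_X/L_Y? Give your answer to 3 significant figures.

L_X/L_Y ≈ 35.3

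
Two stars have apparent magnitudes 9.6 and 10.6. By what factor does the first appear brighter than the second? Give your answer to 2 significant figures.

2.5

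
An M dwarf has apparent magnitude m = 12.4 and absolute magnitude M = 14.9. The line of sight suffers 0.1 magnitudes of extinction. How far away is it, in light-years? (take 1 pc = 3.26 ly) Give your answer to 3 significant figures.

d ≈ 9.85 ly

m − M = 5 log₁₀(d/10 pc) + A  ⇒  12.4 − (14.9) − 0.1 = 5 log₁₀(d/10)
-2.600 = 5 log₁₀(d/10)
log₁₀ d = (m − M − A)/5 + 1 = 0.4800
d = 10^0.4800 = 3.020 pc
= 9.845 ly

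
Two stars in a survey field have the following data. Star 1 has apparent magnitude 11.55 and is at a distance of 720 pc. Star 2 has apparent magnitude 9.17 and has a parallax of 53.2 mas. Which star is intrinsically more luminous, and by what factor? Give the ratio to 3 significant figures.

Star 1 is more luminous, by a factor of 164.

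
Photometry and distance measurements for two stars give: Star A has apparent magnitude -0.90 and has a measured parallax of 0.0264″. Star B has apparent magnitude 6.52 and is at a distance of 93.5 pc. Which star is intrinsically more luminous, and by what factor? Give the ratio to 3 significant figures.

Star A is more luminous, by a factor of 152.

Star A: d = 1/p = 1/0.0264″ = 37.88 pc
Star A: M = m − 5 log₁₀ d + 5 = -0.90 − 5·1.5784 + 5 = -3.792
Star B: M = m − 5 log₁₀ d + 5 = 6.52 − 5·1.9708 + 5 = 1.666
ΔM = M_A − M_B = -3.792 − (1.666) = -5.458; smaller M is more luminous → Star A.
L ratio = 10^(0.4 |ΔM|) = 10^2.183 = 152.5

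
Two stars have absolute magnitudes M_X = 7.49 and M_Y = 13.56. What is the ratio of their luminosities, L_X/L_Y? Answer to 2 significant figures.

L_X/L_Y ≈ 270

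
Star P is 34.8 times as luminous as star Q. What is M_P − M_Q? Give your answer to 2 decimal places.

Pogson: ΔM = −2.5 log₁₀(ratio) = −2.5 log₁₀(34.8) = −2.5 × 1.5416 = -3.854
Star P is brighter, so it has the smaller magnitude: the difference is negative.

M_P − M_Q ≈ -3.85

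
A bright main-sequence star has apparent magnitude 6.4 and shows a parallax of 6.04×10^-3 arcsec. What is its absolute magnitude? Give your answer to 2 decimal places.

d = 1/p = 1/6.04×10^-3″ = 165.6 pc
5 log₁₀(d/10 pc) = 5 log₁₀(165.6) − 5 = 6.095
M = m − 5 log₁₀(d/10) = 6.4 − 6.095 = 0.305

M ≈ 0.31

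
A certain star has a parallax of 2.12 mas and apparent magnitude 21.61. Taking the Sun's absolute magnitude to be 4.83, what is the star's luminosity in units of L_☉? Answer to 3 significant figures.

d = 1/p = 1000/2.12 mas = 471.7 pc
M = m − 5 log₁₀ d + 5 = 21.61 − 5·2.6737 + 5 = 13.242
M − M_☉ = 13.242 − 4.83 = 8.412
L/L_☉ = 10^(−0.4 × 8.412) = 4.318×10^-4

L/L_☉ ≈ 4.32×10^-4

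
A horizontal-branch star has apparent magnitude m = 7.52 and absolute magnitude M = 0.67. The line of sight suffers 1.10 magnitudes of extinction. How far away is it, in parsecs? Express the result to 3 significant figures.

d ≈ 141 pc

m − M = 5 log₁₀(d/10 pc) + A  ⇒  7.52 − (0.67) − 1.10 = 5 log₁₀(d/10)
5.750 = 5 log₁₀(d/10)
log₁₀ d = (m − M − A)/5 + 1 = 2.1500
d = 10^2.1500 = 141.3 pc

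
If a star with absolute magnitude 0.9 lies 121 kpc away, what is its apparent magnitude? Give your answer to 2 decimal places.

m ≈ 21.31

d = 121 kpc = 121000 pc
m = M + 5 log₁₀ d − 5 = 0.9 + 5·5.0828 − 5 = 21.314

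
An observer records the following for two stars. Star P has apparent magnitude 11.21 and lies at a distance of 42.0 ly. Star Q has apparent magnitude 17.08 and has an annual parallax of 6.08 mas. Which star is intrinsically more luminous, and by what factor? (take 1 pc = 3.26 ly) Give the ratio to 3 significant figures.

Star P is more luminous, by a factor of 1.37.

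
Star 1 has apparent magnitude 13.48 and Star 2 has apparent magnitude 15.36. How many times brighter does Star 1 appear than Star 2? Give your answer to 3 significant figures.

5.65

Magnitude difference = -1.88
Flux ratio = 10^(−0.4 Δm) = 10^(−0.4 × -1.88) = 10^0.752 = 5.649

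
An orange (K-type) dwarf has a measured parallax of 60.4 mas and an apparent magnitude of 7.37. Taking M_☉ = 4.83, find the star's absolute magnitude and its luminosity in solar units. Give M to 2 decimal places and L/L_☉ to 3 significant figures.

M ≈ 6.28; L/L_☉ ≈ 0.264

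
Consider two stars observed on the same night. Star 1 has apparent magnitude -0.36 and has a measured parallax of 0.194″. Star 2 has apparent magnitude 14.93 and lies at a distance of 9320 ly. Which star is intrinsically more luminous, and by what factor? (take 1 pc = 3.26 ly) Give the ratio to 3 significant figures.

Star 1: d = 1/p = 1/0.194″ = 5.155 pc
Star 1: M = m − 5 log₁₀ d + 5 = -0.36 − 5·0.7122 + 5 = 1.079
Star 2: d = 9320 ly / 3.26 = 2859 pc
Star 2: M = m − 5 log₁₀ d + 5 = 14.93 − 5·3.4562 + 5 = 2.649
ΔM = M_1 − M_2 = 1.079 − (2.649) = -1.570; smaller M is more luminous → Star 1.
L ratio = 10^(0.4 |ΔM|) = 10^0.628 = 4.246

Star 1 is more luminous, by a factor of 4.25.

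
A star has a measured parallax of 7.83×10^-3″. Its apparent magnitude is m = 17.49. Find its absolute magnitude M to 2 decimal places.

M ≈ 11.96

d = 1/p = 1/7.83×10^-3″ = 127.7 pc
5 log₁₀(d/10 pc) = 5 log₁₀(127.7) − 5 = 5.531
M = m − 5 log₁₀(d/10) = 17.49 − 5.531 = 11.959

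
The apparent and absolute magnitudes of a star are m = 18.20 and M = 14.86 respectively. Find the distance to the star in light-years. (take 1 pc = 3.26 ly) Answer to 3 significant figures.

d ≈ 152 ly

μ = m − M = 3.340
m − M = 5 log₁₀ d − 5
log₁₀ d = (m − M)/5 + 1 = 1.6680
d = 10^1.6680 = 46.56 pc
= 151.8 ly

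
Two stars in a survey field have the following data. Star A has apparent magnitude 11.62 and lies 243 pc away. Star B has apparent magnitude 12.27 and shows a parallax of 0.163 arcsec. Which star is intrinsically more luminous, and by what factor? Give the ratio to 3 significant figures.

Star A is more luminous, by a factor of 2850.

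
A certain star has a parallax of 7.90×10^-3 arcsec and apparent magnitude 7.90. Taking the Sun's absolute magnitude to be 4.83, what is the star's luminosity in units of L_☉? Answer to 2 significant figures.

L/L_☉ ≈ 9.5

d = 1/p = 1/7.90×10^-3″ = 126.6 pc
M = m − 5 log₁₀ d + 5 = 7.90 − 5·2.1024 + 5 = 2.388
M − M_☉ = 2.388 − 4.83 = -2.442
L/L_☉ = 10^(−0.4 × -2.442) = 9.479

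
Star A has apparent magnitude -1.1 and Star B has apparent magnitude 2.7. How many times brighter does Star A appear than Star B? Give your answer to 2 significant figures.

Δm = -1.1 − (2.7) = -3.8
Flux ratio = 10^(−0.4 Δm) = 10^(−0.4 × -3.8) = 10^1.520 = 33.11

33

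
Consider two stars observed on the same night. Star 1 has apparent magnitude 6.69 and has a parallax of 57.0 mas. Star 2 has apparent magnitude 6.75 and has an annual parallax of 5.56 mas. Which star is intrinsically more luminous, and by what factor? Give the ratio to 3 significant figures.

Star 1: p = 57.0 mas = 0.0570″ → d = 1/p = 17.54 pc
Star 1: M = m − 5 log₁₀ d + 5 = 6.69 − 5·1.2441 + 5 = 5.469
Star 2: p = 5.56 mas = 5.56×10^-3″ → d = 1/p = 179.9 pc
Star 2: M = m − 5 log₁₀ d + 5 = 6.75 − 5·2.2549 + 5 = 0.475
ΔM = M_1 − M_2 = 5.469 − (0.475) = 4.994; smaller M is more luminous → Star 2.
L ratio = 10^(0.4 |ΔM|) = 10^1.998 = 99.45

Star 2 is more luminous, by a factor of 99.4.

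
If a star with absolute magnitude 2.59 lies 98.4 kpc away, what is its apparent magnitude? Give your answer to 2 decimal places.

d = 98.4 kpc = 98400 pc
m = M + 5 log₁₀ d − 5 = 2.59 + 5·4.9930 − 5 = 22.555

m ≈ 22.55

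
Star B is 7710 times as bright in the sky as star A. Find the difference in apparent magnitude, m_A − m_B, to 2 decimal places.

Pogson: Δm = −2.5 log₁₀(ratio) = −2.5 log₁₀(7710) = −2.5 × 3.8871 = -9.718
Star B is brighter so has the smaller magnitude: m_A − m_B is positive.

m_A − m_B ≈ 9.72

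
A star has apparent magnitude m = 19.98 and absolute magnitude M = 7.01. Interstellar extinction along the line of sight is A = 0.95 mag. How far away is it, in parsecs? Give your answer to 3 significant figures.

m − M = 5 log₁₀(d/10 pc) + A  ⇒  19.98 − (7.01) − 0.95 = 5 log₁₀(d/10)
12.020 = 5 log₁₀(d/10)
log₁₀ d = (m − M − A)/5 + 1 = 3.4040
d = 10^3.4040 = 2535 pc

d ≈ 2540 pc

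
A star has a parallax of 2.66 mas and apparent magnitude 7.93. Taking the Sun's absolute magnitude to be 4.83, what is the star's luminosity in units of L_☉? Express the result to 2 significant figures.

L/L_☉ ≈ 81

d = 1/p = 1000/2.66 mas = 375.9 pc
M = m − 5 log₁₀ d + 5 = 7.93 − 5·2.5751 + 5 = 0.054
M − M_☉ = 0.054 − 4.83 = -4.776
L/L_☉ = 10^(−0.4 × -4.776) = 81.33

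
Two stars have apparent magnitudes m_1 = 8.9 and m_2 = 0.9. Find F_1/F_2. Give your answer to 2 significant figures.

F_1/F_2 ≈ 6.3×10^-4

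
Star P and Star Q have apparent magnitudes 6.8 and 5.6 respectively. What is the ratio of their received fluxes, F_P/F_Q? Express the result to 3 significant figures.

F_P/F_Q ≈ 0.331

Magnitude difference = 1.2
Flux ratio = 10^(−0.4 Δm) = 10^(−0.4 × 1.2) = 10^-0.480 = 0.3311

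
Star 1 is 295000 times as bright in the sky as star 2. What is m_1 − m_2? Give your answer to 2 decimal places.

m_1 − m_2 ≈ -13.67

Pogson: Δm = −2.5 log₁₀(ratio) = −2.5 log₁₀(295000) = −2.5 × 5.4698 = -13.675
Star 1 is brighter, so it has the smaller magnitude: the difference is negative.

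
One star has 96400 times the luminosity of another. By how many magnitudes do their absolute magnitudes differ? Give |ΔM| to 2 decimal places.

|ΔM| ≈ 12.46

Pogson: ΔM = −2.5 log₁₀(ratio) = −2.5 log₁₀(96400) = −2.5 × 4.9841 = -12.460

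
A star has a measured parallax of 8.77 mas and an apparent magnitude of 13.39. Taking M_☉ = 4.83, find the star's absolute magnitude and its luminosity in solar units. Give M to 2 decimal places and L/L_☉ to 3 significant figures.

M ≈ 8.10; L/L_☉ ≈ 0.0490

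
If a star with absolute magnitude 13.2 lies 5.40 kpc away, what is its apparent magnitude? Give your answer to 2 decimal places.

d = 5.40 kpc = 5400 pc
m = M + 5 log₁₀ d − 5 = 13.2 + 5·3.7324 − 5 = 26.862

m ≈ 26.86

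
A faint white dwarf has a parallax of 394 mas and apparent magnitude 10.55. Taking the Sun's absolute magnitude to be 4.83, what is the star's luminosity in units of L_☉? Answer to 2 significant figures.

d = 1/p = 1000/394 mas = 2.538 pc
M = m − 5 log₁₀ d + 5 = 10.55 − 5·0.4045 + 5 = 13.527
M − M_☉ = 13.527 − 4.83 = 8.697
L/L_☉ = 10^(−0.4 × 8.697) = 3.319×10^-4

L/L_☉ ≈ 3.3×10^-4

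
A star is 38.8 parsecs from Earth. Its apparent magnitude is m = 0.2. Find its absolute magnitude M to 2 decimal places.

M ≈ -2.74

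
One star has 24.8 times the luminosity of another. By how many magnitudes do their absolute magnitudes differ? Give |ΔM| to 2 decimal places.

|ΔM| ≈ 3.49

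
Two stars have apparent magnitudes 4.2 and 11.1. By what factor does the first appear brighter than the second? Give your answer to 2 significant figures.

Δm = 4.2 − (11.1) = -6.9
Flux ratio = 10^(−0.4 Δm) = 10^(−0.4 × -6.9) = 10^2.760 = 575.4

580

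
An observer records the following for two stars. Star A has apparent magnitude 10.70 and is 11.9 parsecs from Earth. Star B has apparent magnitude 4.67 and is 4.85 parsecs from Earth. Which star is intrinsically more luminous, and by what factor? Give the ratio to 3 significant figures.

Star B is more luminous, by a factor of 42.9.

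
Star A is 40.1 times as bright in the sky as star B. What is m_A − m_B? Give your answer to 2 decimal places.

m_A − m_B ≈ -4.01

Pogson: Δm = −2.5 log₁₀(ratio) = −2.5 log₁₀(40.1) = −2.5 × 1.6031 = -4.008
Star A is brighter, so it has the smaller magnitude: the difference is negative.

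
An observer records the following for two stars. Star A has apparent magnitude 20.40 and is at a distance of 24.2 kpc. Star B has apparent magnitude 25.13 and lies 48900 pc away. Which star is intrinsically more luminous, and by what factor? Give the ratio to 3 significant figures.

Star A is more luminous, by a factor of 19.1.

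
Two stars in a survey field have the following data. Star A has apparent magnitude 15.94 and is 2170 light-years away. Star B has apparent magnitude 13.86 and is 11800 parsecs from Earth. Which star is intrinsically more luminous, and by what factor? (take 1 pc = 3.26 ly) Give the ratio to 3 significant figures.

Star A: d = 2170 ly / 3.26 = 665.6 pc
Star A: M = m − 5 log₁₀ d + 5 = 15.94 − 5·2.8232 + 5 = 6.824
Star B: M = m − 5 log₁₀ d + 5 = 13.86 − 5·4.0719 + 5 = -1.499
ΔM = M_A − M_B = 6.824 − (-1.499) = 8.323; smaller M is more luminous → Star B.
L ratio = 10^(0.4 |ΔM|) = 10^3.329 = 2134

Star B is more luminous, by a factor of 2130.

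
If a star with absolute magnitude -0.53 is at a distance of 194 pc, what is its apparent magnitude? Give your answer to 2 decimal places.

m = M + 5 log₁₀ d − 5 = -0.53 + 5·2.2878 − 5 = 5.909

m ≈ 5.91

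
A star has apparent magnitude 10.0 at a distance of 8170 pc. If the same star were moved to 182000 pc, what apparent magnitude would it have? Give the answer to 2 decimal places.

m ≈ 16.74

Flux ∝ 1/d², so Δm = 5 log₁₀(d₂/d₁) = 5 log₁₀(182000/8170) = 6.739
m₂ = m₁ + Δm = 10.0 + (6.739) = 16.739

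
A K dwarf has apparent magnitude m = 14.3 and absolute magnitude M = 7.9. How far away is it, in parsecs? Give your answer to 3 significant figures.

d ≈ 191 pc

Distance modulus: m − M = 14.3 − (7.9) = 6.400
m − M = 5 log₁₀ d − 5
log₁₀ d = (m − M)/5 + 1 = 2.2800
d = 10^2.2800 = 190.5 pc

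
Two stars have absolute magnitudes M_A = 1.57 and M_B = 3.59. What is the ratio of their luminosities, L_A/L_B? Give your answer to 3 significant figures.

ΔM = M_A − M_B = -2.02
L_A/L_B = 10^(−0.4 ΔM) = 10^0.808 = 6.427

L_A/L_B ≈ 6.43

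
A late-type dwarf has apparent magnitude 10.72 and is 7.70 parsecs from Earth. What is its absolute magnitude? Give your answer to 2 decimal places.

M ≈ 11.29

5 log₁₀(d/10 pc) = 5 log₁₀(7.700) − 5 = -0.568
M = m − 5 log₁₀(d/10) = 10.72 + 0.568 = 11.288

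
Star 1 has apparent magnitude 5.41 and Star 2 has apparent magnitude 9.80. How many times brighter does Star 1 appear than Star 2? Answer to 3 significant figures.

Δm = 5.41 − (9.80) = -4.39
Flux ratio = 10^(−0.4 Δm) = 10^(−0.4 × -4.39) = 10^1.756 = 57.02

57.0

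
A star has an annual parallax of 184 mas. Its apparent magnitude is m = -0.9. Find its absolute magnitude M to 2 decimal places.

M ≈ 0.42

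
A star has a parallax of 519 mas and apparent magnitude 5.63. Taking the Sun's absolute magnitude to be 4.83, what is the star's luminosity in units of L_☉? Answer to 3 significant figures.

L/L_☉ ≈ 0.0178

d = 1/p = 1000/519 mas = 1.927 pc
M = m − 5 log₁₀ d + 5 = 5.63 − 5·0.2848 + 5 = 9.206
M − M_☉ = 9.206 − 4.83 = 4.376
L/L_☉ = 10^(−0.4 × 4.376) = 0.01777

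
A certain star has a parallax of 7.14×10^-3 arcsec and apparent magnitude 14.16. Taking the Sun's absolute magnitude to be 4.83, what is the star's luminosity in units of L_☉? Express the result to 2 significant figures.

L/L_☉ ≈ 0.036

d = 1/p = 1/7.14×10^-3″ = 140.1 pc
M = m − 5 log₁₀ d + 5 = 14.16 − 5·2.1463 + 5 = 8.428
M − M_☉ = 8.428 − 4.83 = 3.598
L/L_☉ = 10^(−0.4 × 3.598) = 0.03636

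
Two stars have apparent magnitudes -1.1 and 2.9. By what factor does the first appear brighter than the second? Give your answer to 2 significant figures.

40

Δm = -1.1 − (2.9) = -4.0
Flux ratio = 10^(−0.4 Δm) = 10^(−0.4 × -4.0) = 10^1.600 = 39.81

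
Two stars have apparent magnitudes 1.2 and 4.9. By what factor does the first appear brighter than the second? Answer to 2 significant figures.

30

Δm = 1.2 − (4.9) = -3.7
Flux ratio = 10^(−0.4 Δm) = 10^(−0.4 × -3.7) = 10^1.480 = 30.20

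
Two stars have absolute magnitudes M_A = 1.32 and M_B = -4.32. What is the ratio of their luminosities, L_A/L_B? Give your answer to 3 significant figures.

L_A/L_B ≈ 5.55×10^-3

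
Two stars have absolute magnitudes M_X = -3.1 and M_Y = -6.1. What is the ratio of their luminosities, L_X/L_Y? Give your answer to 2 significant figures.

ΔM = M_X − M_Y = 3.0
L_X/L_Y = 10^(−0.4 ΔM) = 10^-1.200 = 0.06310

L_X/L_Y ≈ 0.063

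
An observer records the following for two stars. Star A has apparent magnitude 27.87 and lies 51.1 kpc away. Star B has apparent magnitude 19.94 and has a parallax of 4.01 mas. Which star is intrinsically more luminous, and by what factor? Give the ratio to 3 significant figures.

Star A: d = 51.1 kpc = 51100 pc
Star A: M = m − 5 log₁₀ d + 5 = 27.87 − 5·4.7084 + 5 = 9.328
Star B: p = 4.01 mas = 4.01×10^-3″ → d = 1/p = 249.4 pc
Star B: M = m − 5 log₁₀ d + 5 = 19.94 − 5·2.3969 + 5 = 12.956
ΔM = M_A − M_B = 9.328 − (12.956) = -3.628; smaller M is more luminous → Star A.
L ratio = 10^(0.4 |ΔM|) = 10^1.451 = 28.26

Star A is more luminous, by a factor of 28.3.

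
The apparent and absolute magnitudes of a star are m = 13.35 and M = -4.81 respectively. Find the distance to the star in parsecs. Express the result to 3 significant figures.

μ = m − M = 18.160
m − M = 5 log₁₀ d − 5
log₁₀ d = (m − M)/5 + 1 = 4.6320
d = 10^4.6320 = 42850 pc

d ≈ 42900 pc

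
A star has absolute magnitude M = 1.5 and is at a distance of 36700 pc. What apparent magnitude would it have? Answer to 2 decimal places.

m = M + 5 log₁₀ d − 5 = 1.5 + 5·4.5647 − 5 = 19.323

m ≈ 19.32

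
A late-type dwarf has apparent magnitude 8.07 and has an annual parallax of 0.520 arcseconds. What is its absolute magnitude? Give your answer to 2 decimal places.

M ≈ 11.65

d = 1/p = 1/0.520″ = 1.923 pc
5 log₁₀(d/10 pc) = 5 log₁₀(1.923) − 5 = -3.580
M = m − 5 log₁₀(d/10) = 8.07 + 3.580 = 11.650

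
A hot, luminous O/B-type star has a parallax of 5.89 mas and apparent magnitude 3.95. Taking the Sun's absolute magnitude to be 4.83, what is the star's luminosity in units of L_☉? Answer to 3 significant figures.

L/L_☉ ≈ 648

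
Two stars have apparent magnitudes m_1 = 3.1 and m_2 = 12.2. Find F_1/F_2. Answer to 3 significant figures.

F_1/F_2 ≈ 4370

Δm = 3.1 − (12.2) = -9.1
Flux ratio = 10^(−0.4 Δm) = 10^(−0.4 × -9.1) = 10^3.640 = 4365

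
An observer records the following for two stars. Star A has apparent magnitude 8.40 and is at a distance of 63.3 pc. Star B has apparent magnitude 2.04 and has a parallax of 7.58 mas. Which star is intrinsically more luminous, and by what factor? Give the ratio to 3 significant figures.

Star B is more luminous, by a factor of 1520.

Star A: M = m − 5 log₁₀ d + 5 = 8.40 − 5·1.8014 + 5 = 4.393
Star B: p = 7.58 mas = 7.58×10^-3″ → d = 1/p = 131.9 pc
Star B: M = m − 5 log₁₀ d + 5 = 2.04 − 5·2.1203 + 5 = -3.562
ΔM = M_A − M_B = 4.393 − (-3.562) = 7.955; smaller M is more luminous → Star B.
L ratio = 10^(0.4 |ΔM|) = 10^3.182 = 1520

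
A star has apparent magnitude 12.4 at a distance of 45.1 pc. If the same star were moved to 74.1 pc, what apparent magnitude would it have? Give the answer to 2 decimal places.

Flux ∝ 1/d², so Δm = 5 log₁₀(d₂/d₁) = 5 log₁₀(74.1/45.1) = 1.078
m₂ = m₁ + Δm = 12.4 + (1.078) = 13.478

m ≈ 13.48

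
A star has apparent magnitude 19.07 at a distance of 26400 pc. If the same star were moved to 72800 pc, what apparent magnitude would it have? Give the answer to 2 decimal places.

m ≈ 21.27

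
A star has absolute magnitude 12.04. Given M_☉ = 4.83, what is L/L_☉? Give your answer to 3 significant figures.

L/L_☉ ≈ 1.31×10^-3

M − M_☉ = 12.04 − 4.83 = 7.210
L/L_☉ = 10^(−0.4 (M − M_☉)) = 10^-2.884 = 1.306×10^-3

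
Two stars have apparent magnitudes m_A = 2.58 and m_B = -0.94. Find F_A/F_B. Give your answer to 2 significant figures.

F_A/F_B ≈ 0.039

Δm = 2.58 − (-0.94) = 3.52
Flux ratio = 10^(−0.4 Δm) = 10^(−0.4 × 3.52) = 10^-1.408 = 0.03908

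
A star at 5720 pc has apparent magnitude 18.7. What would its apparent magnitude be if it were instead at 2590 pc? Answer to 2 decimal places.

Flux ∝ 1/d², so Δm = 5 log₁₀(d₂/d₁) = 5 log₁₀(2590/5720) = -1.720
m₂ = m₁ + Δm = 18.7 + (-1.720) = 16.980

m ≈ 16.98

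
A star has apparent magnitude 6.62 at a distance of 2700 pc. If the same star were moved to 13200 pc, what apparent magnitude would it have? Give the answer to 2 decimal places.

Flux ∝ 1/d², so Δm = 5 log₁₀(d₂/d₁) = 5 log₁₀(13200/2700) = 3.446
m₂ = m₁ + Δm = 6.62 + (3.446) = 10.066

m ≈ 10.07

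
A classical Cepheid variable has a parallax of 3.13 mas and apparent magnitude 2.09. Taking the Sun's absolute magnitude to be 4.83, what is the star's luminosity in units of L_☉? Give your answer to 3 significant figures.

d = 1/p = 1000/3.13 mas = 319.5 pc
M = m − 5 log₁₀ d + 5 = 2.09 − 5·2.5045 + 5 = -5.432
M − M_☉ = -5.432 − 4.83 = -10.262
L/L_☉ = 10^(−0.4 × -10.262) = 12730

L/L_☉ ≈ 12700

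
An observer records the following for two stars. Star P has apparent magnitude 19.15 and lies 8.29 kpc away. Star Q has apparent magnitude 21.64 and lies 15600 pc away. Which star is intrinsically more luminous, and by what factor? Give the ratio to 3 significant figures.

Star P is more luminous, by a factor of 2.80.

Star P: d = 8.29 kpc = 8290 pc
Star P: M = m − 5 log₁₀ d + 5 = 19.15 − 5·3.9186 + 5 = 4.557
Star Q: M = m − 5 log₁₀ d + 5 = 21.64 − 5·4.1931 + 5 = 5.674
ΔM = M_P − M_Q = 4.557 − (5.674) = -1.117; smaller M is more luminous → Star P.
L ratio = 10^(0.4 |ΔM|) = 10^0.447 = 2.798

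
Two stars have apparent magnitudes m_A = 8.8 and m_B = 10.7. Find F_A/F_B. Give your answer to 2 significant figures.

Δm = 8.8 − (10.7) = -1.9
Flux ratio = 10^(−0.4 Δm) = 10^(−0.4 × -1.9) = 10^0.760 = 5.754

F_A/F_B ≈ 5.8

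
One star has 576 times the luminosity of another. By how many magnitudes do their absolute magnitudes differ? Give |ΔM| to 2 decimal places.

|ΔM| ≈ 6.90

Pogson: ΔM = −2.5 log₁₀(ratio) = −2.5 log₁₀(576) = −2.5 × 2.7604 = -6.901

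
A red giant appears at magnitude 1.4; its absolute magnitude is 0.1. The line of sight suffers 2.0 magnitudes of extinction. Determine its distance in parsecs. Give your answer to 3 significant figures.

d ≈ 7.24 pc

m − M = 5 log₁₀(d/10 pc) + A  ⇒  1.4 − (0.1) − 2.0 = 5 log₁₀(d/10)
-0.700 = 5 log₁₀(d/10)
log₁₀ d = (m − M − A)/5 + 1 = 0.8600
d = 10^0.8600 = 7.244 pc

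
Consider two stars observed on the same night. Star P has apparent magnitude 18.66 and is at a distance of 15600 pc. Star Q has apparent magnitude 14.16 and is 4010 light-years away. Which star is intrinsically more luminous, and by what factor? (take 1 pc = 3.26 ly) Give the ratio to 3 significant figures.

Star P is more luminous, by a factor of 2.55.

Star P: M = m − 5 log₁₀ d + 5 = 18.66 − 5·4.1931 + 5 = 2.694
Star Q: d = 4010 ly / 3.26 = 1230 pc
Star Q: M = m − 5 log₁₀ d + 5 = 14.16 − 5·3.0899 + 5 = 3.710
ΔM = M_P − M_Q = 2.694 − (3.710) = -1.016; smaller M is more luminous → Star P.
L ratio = 10^(0.4 |ΔM|) = 10^0.406 = 2.549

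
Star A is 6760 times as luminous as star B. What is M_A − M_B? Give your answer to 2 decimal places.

Pogson: ΔM = −2.5 log₁₀(ratio) = −2.5 log₁₀(6760) = −2.5 × 3.8299 = -9.575
Star A is brighter, so it has the smaller magnitude: the difference is negative.

M_A − M_B ≈ -9.57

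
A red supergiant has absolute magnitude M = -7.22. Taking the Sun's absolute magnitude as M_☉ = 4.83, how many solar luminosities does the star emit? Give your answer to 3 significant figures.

L/L_☉ ≈ 66100

M − M_☉ = -7.22 − 4.83 = -12.050
L/L_☉ = 10^(−0.4 (M − M_☉)) = 10^4.820 = 66070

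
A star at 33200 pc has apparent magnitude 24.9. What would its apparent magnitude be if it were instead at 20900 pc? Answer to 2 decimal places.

m ≈ 23.90

Flux ∝ 1/d², so Δm = 5 log₁₀(d₂/d₁) = 5 log₁₀(20900/33200) = -1.005
m₂ = m₁ + Δm = 24.9 + (-1.005) = 23.895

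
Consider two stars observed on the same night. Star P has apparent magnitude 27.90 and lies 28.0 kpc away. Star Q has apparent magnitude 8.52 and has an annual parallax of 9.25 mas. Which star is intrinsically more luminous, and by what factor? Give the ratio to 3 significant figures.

Star Q is more luminous, by a factor of 842.

Star P: d = 28.0 kpc = 28000 pc
Star P: M = m − 5 log₁₀ d + 5 = 27.90 − 5·4.4472 + 5 = 10.664
Star Q: p = 9.25 mas = 9.25×10^-3″ → d = 1/p = 108.1 pc
Star Q: M = m − 5 log₁₀ d + 5 = 8.52 − 5·2.0339 + 5 = 3.351
ΔM = M_P − M_Q = 10.664 − (3.351) = 7.314; smaller M is more luminous → Star Q.
L ratio = 10^(0.4 |ΔM|) = 10^2.925 = 842.2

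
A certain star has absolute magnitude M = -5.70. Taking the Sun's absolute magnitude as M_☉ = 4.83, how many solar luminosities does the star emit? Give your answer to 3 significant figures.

L/L_☉ ≈ 16300

M − M_☉ = -5.70 − 4.83 = -10.530
L/L_☉ = 10^(−0.4 (M − M_☉)) = 10^4.212 = 16290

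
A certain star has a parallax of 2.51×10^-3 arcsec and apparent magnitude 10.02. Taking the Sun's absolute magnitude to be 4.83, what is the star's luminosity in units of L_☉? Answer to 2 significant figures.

L/L_☉ ≈ 13

d = 1/p = 1/2.51×10^-3″ = 398.4 pc
M = m − 5 log₁₀ d + 5 = 10.02 − 5·2.6003 + 5 = 2.018
M − M_☉ = 2.018 − 4.83 = -2.812
L/L_☉ = 10^(−0.4 × -2.812) = 13.32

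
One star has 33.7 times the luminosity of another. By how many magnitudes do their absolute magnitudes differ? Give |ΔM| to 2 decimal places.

Pogson: ΔM = −2.5 log₁₀(ratio) = −2.5 log₁₀(33.7) = −2.5 × 1.5276 = -3.819

|ΔM| ≈ 3.82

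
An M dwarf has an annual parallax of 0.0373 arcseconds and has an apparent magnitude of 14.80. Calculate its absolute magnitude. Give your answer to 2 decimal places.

M ≈ 12.66

d = 1/p = 1/0.0373″ = 26.81 pc
5 log₁₀(d/10 pc) = 5 log₁₀(26.81) − 5 = 2.141
M = m − 5 log₁₀(d/10) = 14.80 − 2.141 = 12.659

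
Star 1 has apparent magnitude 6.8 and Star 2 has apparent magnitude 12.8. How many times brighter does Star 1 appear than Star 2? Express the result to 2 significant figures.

250

Δm = 6.8 − (12.8) = -6.0
Flux ratio = 10^(−0.4 Δm) = 10^(−0.4 × -6.0) = 10^2.400 = 251.2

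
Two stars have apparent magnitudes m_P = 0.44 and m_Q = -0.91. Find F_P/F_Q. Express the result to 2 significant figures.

Δm = 0.44 − (-0.91) = 1.35
Flux ratio = 10^(−0.4 Δm) = 10^(−0.4 × 1.35) = 10^-0.540 = 0.2884

F_P/F_Q ≈ 0.29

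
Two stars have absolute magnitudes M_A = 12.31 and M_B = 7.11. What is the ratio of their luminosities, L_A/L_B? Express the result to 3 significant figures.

L_A/L_B ≈ 8.32×10^-3

ΔM = M_A − M_B = 5.20
L_A/L_B = 10^(−0.4 ΔM) = 10^-2.080 = 8.318×10^-3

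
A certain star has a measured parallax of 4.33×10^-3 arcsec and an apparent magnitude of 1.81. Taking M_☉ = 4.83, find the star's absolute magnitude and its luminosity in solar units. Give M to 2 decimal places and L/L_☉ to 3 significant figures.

M ≈ -5.01; L/L_☉ ≈ 8610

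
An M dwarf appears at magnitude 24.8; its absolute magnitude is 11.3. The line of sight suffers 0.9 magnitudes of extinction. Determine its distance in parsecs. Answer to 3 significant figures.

m − M = 5 log₁₀(d/10 pc) + A  ⇒  24.8 − (11.3) − 0.9 = 5 log₁₀(d/10)
12.600 = 5 log₁₀(d/10)
log₁₀ d = (m − M − A)/5 + 1 = 3.5200
d = 10^3.5200 = 3311 pc

d ≈ 3310 pc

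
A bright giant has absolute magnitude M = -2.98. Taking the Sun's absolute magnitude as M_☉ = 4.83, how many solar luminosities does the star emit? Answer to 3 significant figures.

L/L_☉ ≈ 1330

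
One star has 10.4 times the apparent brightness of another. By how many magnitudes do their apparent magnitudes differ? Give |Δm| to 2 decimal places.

Pogson: Δm = −2.5 log₁₀(ratio) = −2.5 log₁₀(10.4) = −2.5 × 1.0170 = -2.543

|Δm| ≈ 2.54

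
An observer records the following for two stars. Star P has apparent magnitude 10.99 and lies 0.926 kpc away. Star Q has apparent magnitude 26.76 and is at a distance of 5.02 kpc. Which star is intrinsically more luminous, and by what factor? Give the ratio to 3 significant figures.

Star P: d = 0.926 kpc = 926.0 pc
Star P: M = m − 5 log₁₀ d + 5 = 10.99 − 5·2.9666 + 5 = 1.157
Star Q: d = 5.02 kpc = 5020 pc
Star Q: M = m − 5 log₁₀ d + 5 = 26.76 − 5·3.7007 + 5 = 13.256
ΔM = M_P − M_Q = 1.157 − (13.256) = -12.100; smaller M is more luminous → Star P.
L ratio = 10^(0.4 |ΔM|) = 10^4.840 = 69150

Star P is more luminous, by a factor of 69200.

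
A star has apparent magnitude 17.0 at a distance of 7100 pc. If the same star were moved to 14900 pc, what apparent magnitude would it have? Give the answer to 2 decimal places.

Flux ∝ 1/d², so Δm = 5 log₁₀(d₂/d₁) = 5 log₁₀(14900/7100) = 1.610
m₂ = m₁ + Δm = 17.0 + (1.610) = 18.610

m ≈ 18.61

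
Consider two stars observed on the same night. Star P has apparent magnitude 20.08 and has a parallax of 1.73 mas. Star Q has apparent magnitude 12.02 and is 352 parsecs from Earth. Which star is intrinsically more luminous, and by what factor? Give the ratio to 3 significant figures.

Star P: p = 1.73 mas = 1.73×10^-3″ → d = 1/p = 578.0 pc
Star P: M = m − 5 log₁₀ d + 5 = 20.08 − 5·2.7620 + 5 = 11.270
Star Q: M = m − 5 log₁₀ d + 5 = 12.02 − 5·2.5465 + 5 = 4.287
ΔM = M_P − M_Q = 11.270 − (4.287) = 6.983; smaller M is more luminous → Star Q.
L ratio = 10^(0.4 |ΔM|) = 10^2.793 = 621.1

Star Q is more luminous, by a factor of 621.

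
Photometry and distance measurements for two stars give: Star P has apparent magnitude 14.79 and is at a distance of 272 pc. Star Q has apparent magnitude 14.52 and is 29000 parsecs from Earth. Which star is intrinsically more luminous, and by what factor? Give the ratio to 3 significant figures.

Star Q is more luminous, by a factor of 14600.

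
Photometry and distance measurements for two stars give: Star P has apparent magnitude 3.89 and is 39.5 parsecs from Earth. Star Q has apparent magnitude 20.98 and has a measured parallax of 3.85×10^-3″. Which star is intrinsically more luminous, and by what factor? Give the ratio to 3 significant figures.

Star P: M = m − 5 log₁₀ d + 5 = 3.89 − 5·1.5966 + 5 = 0.907
Star Q: d = 1/p = 1/3.85×10^-3″ = 259.7 pc
Star Q: M = m − 5 log₁₀ d + 5 = 20.98 − 5·2.4145 + 5 = 13.907
ΔM = M_P − M_Q = 0.907 − (13.907) = -13.000; smaller M is more luminous → Star P.
L ratio = 10^(0.4 |ΔM|) = 10^5.200 = 158500

Star P is more luminous, by a factor of 159000.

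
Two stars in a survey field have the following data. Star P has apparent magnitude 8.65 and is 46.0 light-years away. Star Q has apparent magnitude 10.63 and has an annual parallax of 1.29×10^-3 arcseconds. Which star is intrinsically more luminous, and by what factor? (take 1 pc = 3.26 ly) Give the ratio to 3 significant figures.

Star P: d = 46.0 ly / 3.26 = 14.11 pc
Star P: M = m − 5 log₁₀ d + 5 = 8.65 − 5·1.1495 + 5 = 7.902
Star Q: d = 1/p = 1/1.29×10^-3″ = 775.2 pc
Star Q: M = m − 5 log₁₀ d + 5 = 10.63 − 5·2.8894 + 5 = 1.183
ΔM = M_P − M_Q = 7.902 − (1.183) = 6.719; smaller M is more luminous → Star Q.
L ratio = 10^(0.4 |ΔM|) = 10^2.688 = 487.2

Star Q is more luminous, by a factor of 487.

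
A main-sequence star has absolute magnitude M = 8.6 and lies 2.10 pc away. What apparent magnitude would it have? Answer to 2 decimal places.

m ≈ 5.21

m = M + 5 log₁₀ d − 5 = 8.6 + 5·0.3222 − 5 = 5.211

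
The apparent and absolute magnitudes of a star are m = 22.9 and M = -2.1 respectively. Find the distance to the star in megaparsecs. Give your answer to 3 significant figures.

d ≈ 1.00 Mpc

μ = m − M = 25.000
m − M = 5 log₁₀ d − 5
log₁₀ d = (m − M)/5 + 1 = 6.0000
d = 10^6.0000 = 1.000×10^6 pc
= 1.000 Mpc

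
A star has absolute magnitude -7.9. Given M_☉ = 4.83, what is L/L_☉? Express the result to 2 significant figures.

L/L_☉ ≈ 120000

M − M_☉ = -7.9 − 4.83 = -12.730
L/L_☉ = 10^(−0.4 (M − M_☉)) = 10^5.092 = 123600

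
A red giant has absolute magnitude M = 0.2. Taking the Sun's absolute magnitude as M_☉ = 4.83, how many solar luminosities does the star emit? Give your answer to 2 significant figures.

L/L_☉ ≈ 71

M − M_☉ = 0.2 − 4.83 = -4.630
L/L_☉ = 10^(−0.4 (M − M_☉)) = 10^1.852 = 71.12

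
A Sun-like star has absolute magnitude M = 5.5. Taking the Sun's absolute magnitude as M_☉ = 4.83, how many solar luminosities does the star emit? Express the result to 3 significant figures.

M − M_☉ = 5.5 − 4.83 = 0.670
L/L_☉ = 10^(−0.4 (M − M_☉)) = 10^-0.268 = 0.5395

L/L_☉ ≈ 0.540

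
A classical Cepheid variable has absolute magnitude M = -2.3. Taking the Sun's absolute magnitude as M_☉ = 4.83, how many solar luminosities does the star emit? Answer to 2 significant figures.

L/L_☉ ≈ 710

M − M_☉ = -2.3 − 4.83 = -7.130
L/L_☉ = 10^(−0.4 (M − M_☉)) = 10^2.852 = 711.2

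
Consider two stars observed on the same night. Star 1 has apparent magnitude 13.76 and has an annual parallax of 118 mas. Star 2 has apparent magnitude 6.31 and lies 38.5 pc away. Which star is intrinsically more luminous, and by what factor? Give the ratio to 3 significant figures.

Star 1: p = 118 mas = 0.118″ → d = 1/p = 8.475 pc
Star 1: M = m − 5 log₁₀ d + 5 = 13.76 − 5·0.9281 + 5 = 14.119
Star 2: M = m − 5 log₁₀ d + 5 = 6.31 − 5·1.5855 + 5 = 3.383
ΔM = M_1 − M_2 = 14.119 − (3.383) = 10.737; smaller M is more luminous → Star 2.
L ratio = 10^(0.4 |ΔM|) = 10^4.295 = 19710

Star 2 is more luminous, by a factor of 19700.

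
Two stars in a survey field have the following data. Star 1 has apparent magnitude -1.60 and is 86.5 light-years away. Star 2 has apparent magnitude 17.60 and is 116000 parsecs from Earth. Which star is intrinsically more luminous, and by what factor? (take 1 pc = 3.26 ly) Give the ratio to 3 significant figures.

Star 1: d = 86.5 ly / 3.26 = 26.53 pc
Star 1: M = m − 5 log₁₀ d + 5 = -1.60 − 5·1.4238 + 5 = -3.719
Star 2: M = m − 5 log₁₀ d + 5 = 17.60 − 5·5.0645 + 5 = -2.722
ΔM = M_1 − M_2 = -3.719 − (-2.722) = -0.997; smaller M is more luminous → Star 1.
L ratio = 10^(0.4 |ΔM|) = 10^0.399 = 2.504

Star 1 is more luminous, by a factor of 2.50.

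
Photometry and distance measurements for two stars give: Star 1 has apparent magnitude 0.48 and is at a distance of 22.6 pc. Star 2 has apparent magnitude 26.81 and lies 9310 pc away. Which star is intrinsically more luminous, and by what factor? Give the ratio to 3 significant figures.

Star 1 is more luminous, by a factor of 201000.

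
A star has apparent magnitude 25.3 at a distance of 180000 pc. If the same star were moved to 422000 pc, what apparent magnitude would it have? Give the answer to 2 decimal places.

Flux ∝ 1/d², so Δm = 5 log₁₀(d₂/d₁) = 5 log₁₀(422000/180000) = 1.850
m₂ = m₁ + Δm = 25.3 + (1.850) = 27.150

m ≈ 27.15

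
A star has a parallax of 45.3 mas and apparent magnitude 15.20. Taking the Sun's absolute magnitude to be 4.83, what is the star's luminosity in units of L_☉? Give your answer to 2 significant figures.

d = 1/p = 1000/45.3 mas = 22.08 pc
M = m − 5 log₁₀ d + 5 = 15.20 − 5·1.3439 + 5 = 13.480
M − M_☉ = 13.480 − 4.83 = 8.650
L/L_☉ = 10^(−0.4 × 8.650) = 3.466×10^-4

L/L_☉ ≈ 3.5×10^-4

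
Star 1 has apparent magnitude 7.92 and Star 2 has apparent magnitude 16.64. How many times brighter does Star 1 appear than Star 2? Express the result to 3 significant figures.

Δm = 7.92 − (16.64) = -8.72
Flux ratio = 10^(−0.4 Δm) = 10^(−0.4 × -8.72) = 10^3.488 = 3076

3080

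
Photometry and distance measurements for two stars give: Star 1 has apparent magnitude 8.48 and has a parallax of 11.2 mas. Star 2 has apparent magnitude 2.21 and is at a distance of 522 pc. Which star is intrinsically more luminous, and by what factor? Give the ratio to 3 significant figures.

Star 1: p = 11.2 mas = 0.0112″ → d = 1/p = 89.29 pc
Star 1: M = m − 5 log₁₀ d + 5 = 8.48 − 5·1.9508 + 5 = 3.726
Star 2: M = m − 5 log₁₀ d + 5 = 2.21 − 5·2.7177 + 5 = -6.378
ΔM = M_1 − M_2 = 3.726 − (-6.378) = 10.104; smaller M is more luminous → Star 2.
L ratio = 10^(0.4 |ΔM|) = 10^4.042 = 11010

Star 2 is more luminous, by a factor of 11000.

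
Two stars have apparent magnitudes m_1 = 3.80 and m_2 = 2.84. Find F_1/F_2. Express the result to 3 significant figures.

F_1/F_2 ≈ 0.413

Magnitude difference = 0.96
Flux ratio = 10^(−0.4 Δm) = 10^(−0.4 × 0.96) = 10^-0.384 = 0.4130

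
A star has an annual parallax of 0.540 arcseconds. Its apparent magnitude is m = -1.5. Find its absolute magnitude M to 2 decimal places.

M ≈ 2.16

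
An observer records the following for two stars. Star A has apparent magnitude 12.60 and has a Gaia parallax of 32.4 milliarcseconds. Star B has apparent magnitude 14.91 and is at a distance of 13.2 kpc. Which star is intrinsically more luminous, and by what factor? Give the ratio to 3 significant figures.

Star A: p = 32.4 mas = 0.0324″ → d = 1/p = 30.86 pc
Star A: M = m − 5 log₁₀ d + 5 = 12.60 − 5·1.4895 + 5 = 10.153
Star B: d = 13.2 kpc = 13200 pc
Star B: M = m − 5 log₁₀ d + 5 = 14.91 − 5·4.1206 + 5 = -0.693
ΔM = M_A − M_B = 10.153 − (-0.693) = 10.846; smaller M is more luminous → Star B.
L ratio = 10^(0.4 |ΔM|) = 10^4.338 = 21790

Star B is more luminous, by a factor of 21800.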